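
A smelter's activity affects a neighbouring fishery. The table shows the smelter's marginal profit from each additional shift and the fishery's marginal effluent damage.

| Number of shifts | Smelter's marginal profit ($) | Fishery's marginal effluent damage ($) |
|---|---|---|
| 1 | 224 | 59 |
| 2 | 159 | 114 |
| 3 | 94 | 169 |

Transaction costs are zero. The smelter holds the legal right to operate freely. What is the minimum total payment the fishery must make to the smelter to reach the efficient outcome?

Left alone the smelter would choose level 3 (marginal profit stays positive).
Efficient level: k* = 2 (marginal profit ≥ marginal effluent damage through 2).
The fishery must at least cover the smelter's forgone profit from cutting 3→2: 94 = 94.

$94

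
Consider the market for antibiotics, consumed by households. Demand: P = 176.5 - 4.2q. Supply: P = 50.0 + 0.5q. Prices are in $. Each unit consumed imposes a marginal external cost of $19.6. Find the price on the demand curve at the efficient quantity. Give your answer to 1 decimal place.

Social marginal benefit = demand − MEC = 156.9 - 4.2q.
Set SMB = MC: 156.9 - 4.2q = 50.0 + 0.5q → q* = 22.7447.
Consumer price on the demand curve at q*: 176.5 − 4.2×22.7447 = 80.9723.

P = $81.0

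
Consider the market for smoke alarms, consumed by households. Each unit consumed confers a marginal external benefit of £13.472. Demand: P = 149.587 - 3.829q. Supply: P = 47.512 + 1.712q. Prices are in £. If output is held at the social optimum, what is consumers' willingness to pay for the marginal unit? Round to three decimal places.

P = £69.740

Social marginal benefit = demand + MEB = 163.059 - 3.829q.
Set SMB = MC: 163.059 - 3.829q = 47.512 + 1.712q → q* = 20.8531.
Consumer price on the demand curve at q*: 149.587 − 3.829×20.8531 = 69.7405.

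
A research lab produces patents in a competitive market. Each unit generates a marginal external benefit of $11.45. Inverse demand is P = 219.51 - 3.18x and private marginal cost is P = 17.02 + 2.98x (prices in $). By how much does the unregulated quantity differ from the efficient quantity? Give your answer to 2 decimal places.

1.86 units

Market equilibrium (private): 17.02 + 2.98x = 219.51 - 3.18x → x_m = 32.8718.
Social marginal cost = private MC − MEB = 5.57 + 2.98x.
Set SMC = demand: 5.57 + 2.98x = 219.51 - 3.18x → x* = 34.7305.
Gap = |32.8718 − 34.7305| = 1.8587.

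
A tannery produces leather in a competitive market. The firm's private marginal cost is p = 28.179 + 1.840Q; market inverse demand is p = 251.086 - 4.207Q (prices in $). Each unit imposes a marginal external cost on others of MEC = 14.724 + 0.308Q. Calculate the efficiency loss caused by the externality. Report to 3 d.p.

Market equilibrium (private): 28.179 + 1.840Q = 251.086 - 4.207Q → Q_m = 36.8624.
Social marginal cost = private MC + MEC = 42.903 + 2.148Q.
Set SMC = demand: 42.903 + 2.148Q = 251.086 - 4.207Q → Q* = 32.7589.
Between Q* and Q_m the wedge SMC − demand runs linearly from 0 to MEC(Q_m), so the loss is a triangle.
DWL = ½ × 4.1035 × 26.0776 = 53.5047.

DWL = $53.505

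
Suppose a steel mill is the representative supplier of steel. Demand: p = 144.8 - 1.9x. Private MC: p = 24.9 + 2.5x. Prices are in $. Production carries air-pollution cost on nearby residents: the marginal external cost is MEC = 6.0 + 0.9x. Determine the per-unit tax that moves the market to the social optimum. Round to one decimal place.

Social marginal cost = private MC + MEC = 30.9 + 3.4x.
Set SMC = demand: 30.9 + 3.4x = 144.8 - 1.9x → x* = 21.4906.
The Pigouvian tax equals MEC at x*: 6.0 + 0.9×21.4906 = 25.3415.

tax = $25.3 per unit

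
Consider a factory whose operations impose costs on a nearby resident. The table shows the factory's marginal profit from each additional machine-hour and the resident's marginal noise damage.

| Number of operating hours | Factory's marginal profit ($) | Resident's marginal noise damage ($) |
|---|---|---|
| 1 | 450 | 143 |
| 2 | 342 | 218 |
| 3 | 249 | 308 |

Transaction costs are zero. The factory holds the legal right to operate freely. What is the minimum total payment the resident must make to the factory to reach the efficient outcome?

$249

Left alone the factory would choose level 3 (marginal profit stays positive).
Efficient level: k* = 2 (marginal profit ≥ marginal noise damage through 2).
The resident must at least cover the factory's forgone profit from cutting 3→2: 249 = 249.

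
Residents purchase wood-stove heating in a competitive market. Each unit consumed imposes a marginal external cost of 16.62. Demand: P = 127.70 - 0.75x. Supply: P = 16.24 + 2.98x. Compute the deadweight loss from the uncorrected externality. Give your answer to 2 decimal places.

DWL = 37.03

Market equilibrium (private): 16.24 + 2.98x = 127.70 - 0.75x → x_m = 29.8820.
Social marginal benefit = demand − MEC = 111.08 - 0.75x.
Set SMB = MC: 111.08 - 0.75x = 16.24 + 2.98x → x* = 25.4263.
Between x* and x_m the wedge MC − SMB runs linearly from 0 to MEC(x_m), so the loss is a triangle.
DWL = ½ × 4.4557 × 16.6200 = 37.0269.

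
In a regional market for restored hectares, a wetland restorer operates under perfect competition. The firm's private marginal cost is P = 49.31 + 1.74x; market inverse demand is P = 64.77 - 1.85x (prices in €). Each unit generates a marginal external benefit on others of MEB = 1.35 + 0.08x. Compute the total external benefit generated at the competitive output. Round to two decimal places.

€6.56

Market equilibrium (private): 49.31 + 1.74x = 64.77 - 1.85x → x_m = 4.3064.
Total external benefit = ∫₀^{x_m} (1.35 + 0.08x) dx = 1.35×4.3064 + ½×0.08×4.3064² = 6.5554.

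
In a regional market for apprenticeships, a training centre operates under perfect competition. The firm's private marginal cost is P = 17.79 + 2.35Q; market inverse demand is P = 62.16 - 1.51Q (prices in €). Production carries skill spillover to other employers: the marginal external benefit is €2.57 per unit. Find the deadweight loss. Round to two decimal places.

Market equilibrium (private): 17.79 + 2.35Q = 62.16 - 1.51Q → Q_m = 11.4948.
Social marginal cost = private MC − MEB = 15.22 + 2.35Q.
Set SMC = demand: 15.22 + 2.35Q = 62.16 - 1.51Q → Q* = 12.1606.
Height of the DWL triangle at Q_m is demand(Q_m) − SMC(Q_m) = MEB(Q_m) = 2.5700.
DWL = ½ × 0.6658 × 2.5700 = 0.8556.

DWL = €0.86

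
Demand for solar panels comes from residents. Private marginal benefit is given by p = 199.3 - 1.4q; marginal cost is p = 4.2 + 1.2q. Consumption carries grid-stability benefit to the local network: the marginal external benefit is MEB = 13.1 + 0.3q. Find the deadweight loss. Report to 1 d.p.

DWL = 275.7

Market equilibrium (private): 4.2 + 1.2q = 199.3 - 1.4q → q_m = 75.0385.
Social marginal benefit = demand + MEB = 212.4 - 1.1q.
Set SMB = MC: 212.4 - 1.1q = 4.2 + 1.2q → q* = 90.5217.
Height of the DWL triangle at q_m is SMB(q_m) − MC(q_m) = MEB(q_m) = 35.6115.
DWL = ½ × 15.4832 × 35.6115 = 275.6900.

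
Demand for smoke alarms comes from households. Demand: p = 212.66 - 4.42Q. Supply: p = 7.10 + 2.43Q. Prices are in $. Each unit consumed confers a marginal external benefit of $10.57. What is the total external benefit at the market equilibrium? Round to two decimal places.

Market equilibrium (private): 7.10 + 2.43Q = 212.66 - 4.42Q → Q_m = 30.0088.
Total external benefit = MEB × Q_m = 10.57 × 30.0088 = 317.1930.

$317.19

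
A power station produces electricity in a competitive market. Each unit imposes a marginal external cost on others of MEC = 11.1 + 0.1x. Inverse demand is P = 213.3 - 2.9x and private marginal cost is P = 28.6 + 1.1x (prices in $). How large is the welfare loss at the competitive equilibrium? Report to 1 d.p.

Market equilibrium (private): 28.6 + 1.1x = 213.3 - 2.9x → x_m = 46.1750.
Social marginal cost = private MC + MEC = 39.7 + 1.2x.
Set SMC = demand: 39.7 + 1.2x = 213.3 - 2.9x → x* = 42.3415.
The welfare-loss triangle has base |x_m − x*| and height MEC(x_m) (the vertical gap between SMC and demand is zero at x* and MEC at x_m).
DWL = ½ × 3.8335 × 15.7175 = 30.1265.

DWL = $30.1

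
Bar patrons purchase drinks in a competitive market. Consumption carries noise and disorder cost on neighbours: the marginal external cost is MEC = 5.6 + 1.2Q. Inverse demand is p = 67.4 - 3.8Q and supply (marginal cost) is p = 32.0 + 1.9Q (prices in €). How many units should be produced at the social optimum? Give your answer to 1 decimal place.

Social marginal benefit = demand − MEC = 61.8 - 5.0Q.
Set SMB = MC: 61.8 - 5.0Q = 32.0 + 1.9Q → Q* = 4.3188.

Q* = 4.3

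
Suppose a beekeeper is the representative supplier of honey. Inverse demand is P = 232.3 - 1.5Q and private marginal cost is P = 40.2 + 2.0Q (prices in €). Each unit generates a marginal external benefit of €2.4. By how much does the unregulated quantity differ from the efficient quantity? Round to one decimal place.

0.7 units

Market equilibrium (private): 40.2 + 2.0Q = 232.3 - 1.5Q → Q_m = 54.8857.
Social marginal cost = private MC − MEB = 37.8 + 2.0Q.
Set SMC = demand: 37.8 + 2.0Q = 232.3 - 1.5Q → Q* = 55.5714.
Gap = |54.8857 − 55.5714| = 0.6857.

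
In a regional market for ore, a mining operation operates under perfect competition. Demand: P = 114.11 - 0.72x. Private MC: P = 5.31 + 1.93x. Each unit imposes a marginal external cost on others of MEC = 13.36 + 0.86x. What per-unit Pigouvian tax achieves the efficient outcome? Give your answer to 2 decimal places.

tax = 36.74 per unit

Social marginal cost = private MC + MEC = 18.67 + 2.79x.
Set SMC = demand: 18.67 + 2.79x = 114.11 - 0.72x → x* = 27.1909.
The Pigouvian tax equals MEC at x*: 13.36 + 0.86×27.1909 = 36.7442.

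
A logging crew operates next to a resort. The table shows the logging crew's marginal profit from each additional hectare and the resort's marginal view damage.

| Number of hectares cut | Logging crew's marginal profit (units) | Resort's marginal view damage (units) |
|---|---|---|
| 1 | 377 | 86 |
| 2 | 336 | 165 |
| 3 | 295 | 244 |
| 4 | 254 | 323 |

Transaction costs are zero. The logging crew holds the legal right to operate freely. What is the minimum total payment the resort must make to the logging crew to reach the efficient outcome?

254

Left alone the logging crew would choose level 4 (marginal profit stays positive).
Efficient level: k* = 3 (marginal profit ≥ marginal view damage through 3).
The resort must at least cover the logging crew's forgone profit from cutting 4→3: 254 = 254.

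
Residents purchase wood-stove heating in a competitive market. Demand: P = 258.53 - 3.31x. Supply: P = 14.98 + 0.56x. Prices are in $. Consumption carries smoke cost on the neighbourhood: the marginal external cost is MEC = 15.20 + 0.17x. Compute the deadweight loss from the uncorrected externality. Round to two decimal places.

Market equilibrium (private): 14.98 + 0.56x = 258.53 - 3.31x → x_m = 62.9328.
Social marginal benefit = demand − MEC = 243.33 - 3.48x.
Set SMB = MC: 243.33 - 3.48x = 14.98 + 0.56x → x* = 56.5223.
The welfare-loss triangle has base |x_m − x*| and height MEC(x_m) (the vertical gap between SMB and MC is zero at x* and MEC at x_m).
DWL = ½ × 6.4105 × 25.8986 = 83.0115.

DWL = $83.01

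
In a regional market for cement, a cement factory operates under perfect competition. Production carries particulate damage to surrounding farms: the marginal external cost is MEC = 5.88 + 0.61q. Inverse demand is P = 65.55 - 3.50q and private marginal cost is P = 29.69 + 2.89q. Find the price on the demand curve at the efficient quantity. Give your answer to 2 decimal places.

Social marginal cost = private MC + MEC = 35.57 + 3.50q.
Set SMC = demand: 35.57 + 3.50q = 65.55 - 3.50q → q* = 4.2829.
Consumer price on the demand curve at q*: 65.55 − 3.50×4.2829 = 50.5599.

P = 50.56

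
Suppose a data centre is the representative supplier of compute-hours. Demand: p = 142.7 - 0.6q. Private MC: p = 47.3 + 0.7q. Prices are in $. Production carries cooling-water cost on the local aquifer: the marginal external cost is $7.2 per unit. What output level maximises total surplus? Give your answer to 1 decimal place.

q* = 67.8

Social marginal cost = private MC + MEC = 54.5 + 0.7q.
Set SMC = demand: 54.5 + 0.7q = 142.7 - 0.6q → q* = 67.8462.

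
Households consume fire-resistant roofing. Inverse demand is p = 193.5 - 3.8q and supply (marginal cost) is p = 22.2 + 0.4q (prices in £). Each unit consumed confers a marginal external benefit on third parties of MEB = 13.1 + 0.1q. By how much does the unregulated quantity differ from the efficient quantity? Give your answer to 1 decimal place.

Market equilibrium (private): 22.2 + 0.4q = 193.5 - 3.8q → q_m = 40.7857.
Social marginal benefit = demand + MEB = 206.6 - 3.7q.
Set SMB = MC: 206.6 - 3.7q = 22.2 + 0.4q → q* = 44.9756.
Gap = |40.7857 − 44.9756| = 4.1899.

4.2 units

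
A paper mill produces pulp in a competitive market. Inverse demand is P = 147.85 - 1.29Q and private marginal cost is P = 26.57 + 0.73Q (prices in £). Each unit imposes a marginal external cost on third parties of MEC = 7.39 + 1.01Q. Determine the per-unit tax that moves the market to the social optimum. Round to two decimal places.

Social marginal cost = private MC + MEC = 33.96 + 1.74Q.
Set SMC = demand: 33.96 + 1.74Q = 147.85 - 1.29Q → Q* = 37.5875.
The Pigouvian tax equals MEC at Q*: 7.39 + 1.01×37.5875 = 45.3534.

tax = £45.35 per unit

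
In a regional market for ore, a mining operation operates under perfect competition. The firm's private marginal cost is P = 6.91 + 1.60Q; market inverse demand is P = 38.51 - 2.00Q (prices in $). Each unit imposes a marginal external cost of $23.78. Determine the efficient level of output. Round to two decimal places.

Q* = 2.17

Social marginal cost = private MC + MEC = 30.69 + 1.60Q.
Set SMC = demand: 30.69 + 1.60Q = 38.51 - 2.00Q → Q* = 2.1722.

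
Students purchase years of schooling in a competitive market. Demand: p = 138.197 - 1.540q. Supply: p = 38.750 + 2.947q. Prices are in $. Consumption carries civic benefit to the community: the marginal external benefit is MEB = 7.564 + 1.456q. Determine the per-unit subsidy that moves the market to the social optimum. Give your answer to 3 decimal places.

subsidy = $58.969 per unit

Social marginal benefit = demand + MEB = 145.761 - 0.084q.
Set SMB = MC: 145.761 - 0.084q = 38.750 + 2.947q → q* = 35.3055.
The Pigouvian subsidy equals MEB at q*: 7.564 + 1.456×35.3055 = 58.9688.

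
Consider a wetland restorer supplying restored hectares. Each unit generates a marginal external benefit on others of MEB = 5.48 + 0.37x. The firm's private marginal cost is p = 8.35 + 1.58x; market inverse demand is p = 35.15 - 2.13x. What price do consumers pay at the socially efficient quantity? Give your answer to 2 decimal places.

P = 14.56

Social marginal cost = private MC − MEB = 2.87 + 1.21x.
Set SMC = demand: 2.87 + 1.21x = 35.15 - 2.13x → x* = 9.6647.
Consumer price on the demand curve at x*: 35.15 − 2.13×9.6647 = 14.5642.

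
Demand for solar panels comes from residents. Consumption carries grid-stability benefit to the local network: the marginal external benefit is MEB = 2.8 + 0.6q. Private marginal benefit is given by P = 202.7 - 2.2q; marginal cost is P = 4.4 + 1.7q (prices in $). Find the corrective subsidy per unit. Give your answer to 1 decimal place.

Social marginal benefit = demand + MEB = 205.5 - 1.6q.
Set SMB = MC: 205.5 - 1.6q = 4.4 + 1.7q → q* = 60.9394.
The Pigouvian subsidy equals MEB at q*: 2.8 + 0.6×60.9394 = 39.3636.

subsidy = $39.4 per unit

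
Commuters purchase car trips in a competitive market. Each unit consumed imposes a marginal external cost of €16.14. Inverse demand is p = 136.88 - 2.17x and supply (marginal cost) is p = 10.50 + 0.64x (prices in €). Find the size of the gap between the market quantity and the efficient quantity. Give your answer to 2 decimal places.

5.74 units

Market equilibrium (private): 10.50 + 0.64x = 136.88 - 2.17x → x_m = 44.9751.
Social marginal benefit = demand − MEC = 120.74 - 2.17x.
Set SMB = MC: 120.74 - 2.17x = 10.50 + 0.64x → x* = 39.2313.
Gap = |44.9751 − 39.2313| = 5.7438.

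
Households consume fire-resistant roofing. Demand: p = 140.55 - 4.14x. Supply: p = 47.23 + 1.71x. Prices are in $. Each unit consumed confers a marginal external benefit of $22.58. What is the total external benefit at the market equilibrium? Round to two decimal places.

Market equilibrium (private): 47.23 + 1.71x = 140.55 - 4.14x → x_m = 15.9521.
Total external benefit = MEB × x_m = 22.58 × 15.9521 = 360.1984.

$360.20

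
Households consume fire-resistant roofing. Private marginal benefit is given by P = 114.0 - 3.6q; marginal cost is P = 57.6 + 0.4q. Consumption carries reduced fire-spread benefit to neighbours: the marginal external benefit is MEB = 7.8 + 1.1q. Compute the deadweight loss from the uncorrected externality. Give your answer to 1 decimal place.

Market equilibrium (private): 57.6 + 0.4q = 114.0 - 3.6q → q_m = 14.1000.
Social marginal benefit = demand + MEB = 121.8 - 2.5q.
Set SMB = MC: 121.8 - 2.5q = 57.6 + 0.4q → q* = 22.1379.
The welfare-loss triangle has base |q_m − q*| and height MEB(q_m) (the vertical gap between SMB and MC is zero at q* and MEB at q_m).
DWL = ½ × 8.0379 × 23.3100 = 93.6817.

DWL = 93.7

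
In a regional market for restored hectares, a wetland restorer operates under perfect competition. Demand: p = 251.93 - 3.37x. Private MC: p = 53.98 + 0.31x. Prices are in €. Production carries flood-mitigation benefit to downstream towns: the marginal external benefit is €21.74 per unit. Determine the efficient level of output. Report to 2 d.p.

x* = 59.70

Social marginal cost = private MC − MEB = 32.24 + 0.31x.
Set SMC = demand: 32.24 + 0.31x = 251.93 - 3.37x → x* = 59.6984.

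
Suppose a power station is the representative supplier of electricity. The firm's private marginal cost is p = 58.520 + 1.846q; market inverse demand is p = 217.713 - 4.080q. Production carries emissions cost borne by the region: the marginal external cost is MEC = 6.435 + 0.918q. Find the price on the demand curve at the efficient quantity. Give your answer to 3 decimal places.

P = 126.647

Social marginal cost = private MC + MEC = 64.955 + 2.764q.
Set SMC = demand: 64.955 + 2.764q = 217.713 - 4.080q → q* = 22.3200.
Consumer price on the demand curve at q*: 217.713 − 4.080×22.3200 = 126.6474.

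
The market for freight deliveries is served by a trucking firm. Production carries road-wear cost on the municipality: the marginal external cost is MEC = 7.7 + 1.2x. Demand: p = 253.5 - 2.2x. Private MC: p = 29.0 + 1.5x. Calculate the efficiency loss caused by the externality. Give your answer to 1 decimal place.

DWL = 661.4

Market equilibrium (private): 29.0 + 1.5x = 253.5 - 2.2x → x_m = 60.6757.
Social marginal cost = private MC + MEC = 36.7 + 2.7x.
Set SMC = demand: 36.7 + 2.7x = 253.5 - 2.2x → x* = 44.2449.
Between x* and x_m the wedge SMC − demand runs linearly from 0 to MEC(x_m), so the loss is a triangle.
DWL = ½ × 16.4308 × 80.5108 = 661.4284.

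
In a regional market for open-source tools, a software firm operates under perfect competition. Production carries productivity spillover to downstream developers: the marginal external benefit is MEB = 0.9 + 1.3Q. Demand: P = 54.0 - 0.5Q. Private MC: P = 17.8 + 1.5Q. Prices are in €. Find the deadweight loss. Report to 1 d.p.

Market equilibrium (private): 17.8 + 1.5Q = 54.0 - 0.5Q → Q_m = 18.1000.
Social marginal cost = private MC − MEB = 16.9 + 0.2Q.
Set SMC = demand: 16.9 + 0.2Q = 54.0 - 0.5Q → Q* = 53.0000.
The welfare-loss triangle has base |Q_m − Q*| and height MEB(Q_m) (the vertical gap between SMC and demand is zero at Q* and MEB at Q_m).
DWL = ½ × 34.9000 × 24.4300 = 426.3035.

DWL = €426.3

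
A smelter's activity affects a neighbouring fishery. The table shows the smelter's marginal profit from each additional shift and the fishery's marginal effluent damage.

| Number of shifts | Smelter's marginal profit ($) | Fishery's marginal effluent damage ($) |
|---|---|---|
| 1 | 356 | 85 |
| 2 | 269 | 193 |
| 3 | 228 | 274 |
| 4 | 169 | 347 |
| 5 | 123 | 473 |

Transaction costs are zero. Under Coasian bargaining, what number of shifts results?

Bargaining reaches the level where marginal profit last exceeds marginal effluent damage.
That holds through level 2 (269 ≥ 193) but not at 3 (228 < 274).

2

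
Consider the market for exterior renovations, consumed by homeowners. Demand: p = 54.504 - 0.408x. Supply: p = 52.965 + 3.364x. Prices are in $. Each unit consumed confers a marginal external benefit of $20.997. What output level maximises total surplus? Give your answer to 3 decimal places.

Social marginal benefit = demand + MEB = 75.501 - 0.408x.
Set SMB = MC: 75.501 - 0.408x = 52.965 + 3.364x → x* = 5.9745.

x* = 5.975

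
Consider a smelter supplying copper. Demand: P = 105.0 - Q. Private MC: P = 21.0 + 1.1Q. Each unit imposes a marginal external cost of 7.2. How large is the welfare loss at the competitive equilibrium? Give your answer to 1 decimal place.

DWL = 12.3

Market equilibrium (private): 21.0 + 1.1Q = 105.0 - Q → Q_m = 40.0000.
Social marginal cost = private MC + MEC = 28.2 + 1.1Q.
Set SMC = demand: 28.2 + 1.1Q = 105.0 - Q → Q* = 36.5714.
The loss is the area between SMC and demand from Q* to Q_m; with linear curves that's a triangle of height MEC(Q_m).
DWL = ½ × 3.4286 × 7.2000 = 12.3430.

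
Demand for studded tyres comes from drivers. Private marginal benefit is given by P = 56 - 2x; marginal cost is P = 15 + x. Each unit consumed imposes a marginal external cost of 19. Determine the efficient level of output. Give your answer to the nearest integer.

Social marginal benefit = demand − MEC = 37 - 2x.
Set SMB = MC: 37 - 2x = 15 + x → x* = 7.3333.

x* = 7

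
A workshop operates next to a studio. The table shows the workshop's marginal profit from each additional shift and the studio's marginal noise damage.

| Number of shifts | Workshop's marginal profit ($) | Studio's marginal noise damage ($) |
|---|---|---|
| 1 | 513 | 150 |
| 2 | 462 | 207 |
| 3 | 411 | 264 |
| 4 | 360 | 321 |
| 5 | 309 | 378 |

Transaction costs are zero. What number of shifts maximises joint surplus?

4

Bargaining reaches the level where marginal profit last exceeds marginal noise damage.
That holds through level 4 (360 ≥ 321) but not at 5 (309 < 378).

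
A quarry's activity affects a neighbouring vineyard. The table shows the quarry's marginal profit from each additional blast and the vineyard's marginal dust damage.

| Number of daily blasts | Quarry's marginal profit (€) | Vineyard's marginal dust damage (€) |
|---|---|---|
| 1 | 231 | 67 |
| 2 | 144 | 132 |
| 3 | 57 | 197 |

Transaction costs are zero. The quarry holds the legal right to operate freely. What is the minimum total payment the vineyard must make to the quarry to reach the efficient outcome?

€57

Left alone the quarry would choose level 3 (marginal profit stays positive).
Efficient level: k* = 2 (marginal profit ≥ marginal dust damage through 2).
The vineyard must at least cover the quarry's forgone profit from cutting 3→2: 57 = 57.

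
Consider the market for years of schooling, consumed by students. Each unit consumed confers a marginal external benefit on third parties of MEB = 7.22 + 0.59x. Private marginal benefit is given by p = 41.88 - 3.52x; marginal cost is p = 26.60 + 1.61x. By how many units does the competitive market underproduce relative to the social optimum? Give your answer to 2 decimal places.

1.98 units

Market equilibrium (private): 26.60 + 1.61x = 41.88 - 3.52x → x_m = 2.9786.
Social marginal benefit = demand + MEB = 49.10 - 2.93x.
Set SMB = MC: 49.10 - 2.93x = 26.60 + 1.61x → x* = 4.9559.
Gap = |2.9786 − 4.9559| = 1.9773.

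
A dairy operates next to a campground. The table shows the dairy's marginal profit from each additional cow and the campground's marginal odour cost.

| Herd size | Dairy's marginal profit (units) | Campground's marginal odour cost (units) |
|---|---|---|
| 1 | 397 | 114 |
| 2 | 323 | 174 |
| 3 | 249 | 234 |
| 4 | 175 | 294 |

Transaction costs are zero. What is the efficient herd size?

3

Bargaining reaches the level where marginal profit last exceeds marginal odour cost.
That holds through level 3 (249 ≥ 234) but not at 4 (175 < 294).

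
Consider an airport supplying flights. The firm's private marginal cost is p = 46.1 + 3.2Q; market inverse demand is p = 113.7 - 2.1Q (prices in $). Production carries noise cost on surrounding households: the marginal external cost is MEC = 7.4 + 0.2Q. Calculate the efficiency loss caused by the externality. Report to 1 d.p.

Market equilibrium (private): 46.1 + 3.2Q = 113.7 - 2.1Q → Q_m = 12.7547.
Social marginal cost = private MC + MEC = 53.5 + 3.4Q.
Set SMC = demand: 53.5 + 3.4Q = 113.7 - 2.1Q → Q* = 10.9455.
Between Q* and Q_m the wedge SMC − demand runs linearly from 0 to MEC(Q_m), so the loss is a triangle.
DWL = ½ × 1.8092 × 9.9509 = 9.0016.

DWL = $9.0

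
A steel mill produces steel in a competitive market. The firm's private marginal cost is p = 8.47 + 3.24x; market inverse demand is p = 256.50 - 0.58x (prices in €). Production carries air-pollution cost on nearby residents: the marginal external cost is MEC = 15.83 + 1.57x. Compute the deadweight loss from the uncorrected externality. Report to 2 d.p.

Market equilibrium (private): 8.47 + 3.24x = 256.50 - 0.58x → x_m = 64.9293.
Social marginal cost = private MC + MEC = 24.30 + 4.81x.
Set SMC = demand: 24.30 + 4.81x = 256.50 - 0.58x → x* = 43.0798.
Height of the DWL triangle at x_m is SMC(x_m) − demand(x_m) = MEC(x_m) = 117.7690.
DWL = ½ × 21.8495 × 117.7690 = 1286.5969.

DWL = €1286.60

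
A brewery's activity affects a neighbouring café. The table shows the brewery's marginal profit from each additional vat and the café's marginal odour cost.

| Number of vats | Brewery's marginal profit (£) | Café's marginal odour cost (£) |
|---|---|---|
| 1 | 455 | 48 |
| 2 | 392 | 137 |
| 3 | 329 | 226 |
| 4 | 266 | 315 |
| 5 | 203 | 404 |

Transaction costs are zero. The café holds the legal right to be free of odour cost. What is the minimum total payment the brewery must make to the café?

Efficient level: marginal profit ≥ marginal odour cost through level 3, so k* = 3.
With the café holding the right, the brewery must at least compensate total damage at k*: 48 + 137 + 226 = 411.

£411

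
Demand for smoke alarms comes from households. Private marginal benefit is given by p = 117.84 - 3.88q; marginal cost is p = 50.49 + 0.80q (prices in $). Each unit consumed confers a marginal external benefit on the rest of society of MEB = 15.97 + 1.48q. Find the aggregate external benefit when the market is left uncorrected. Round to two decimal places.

Market equilibrium (private): 50.49 + 0.80q = 117.84 - 3.88q → q_m = 14.3910.
Total external benefit = ∫₀^{q_m} (15.97 + 1.48q) dq = 15.97×14.3910 + ½×1.48×14.3910² = 383.0789.

$383.08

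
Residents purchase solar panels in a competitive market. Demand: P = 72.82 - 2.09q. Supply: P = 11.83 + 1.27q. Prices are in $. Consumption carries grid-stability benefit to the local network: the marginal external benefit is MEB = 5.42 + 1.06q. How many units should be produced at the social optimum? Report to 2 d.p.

q* = 28.87

Social marginal benefit = demand + MEB = 78.24 - 1.03q.
Set SMB = MC: 78.24 - 1.03q = 11.83 + 1.27q → q* = 28.8739.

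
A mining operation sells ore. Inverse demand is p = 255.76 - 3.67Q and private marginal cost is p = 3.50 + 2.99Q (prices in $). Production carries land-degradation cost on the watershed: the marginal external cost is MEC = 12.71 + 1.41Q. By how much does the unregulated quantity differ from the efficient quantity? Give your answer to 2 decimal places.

Market equilibrium (private): 3.50 + 2.99Q = 255.76 - 3.67Q → Q_m = 37.8769.
Social marginal cost = private MC + MEC = 16.21 + 4.40Q.
Set SMC = demand: 16.21 + 4.40Q = 255.76 - 3.67Q → Q* = 29.6840.
Gap = |37.8769 − 29.6840| = 8.1929.

8.19 units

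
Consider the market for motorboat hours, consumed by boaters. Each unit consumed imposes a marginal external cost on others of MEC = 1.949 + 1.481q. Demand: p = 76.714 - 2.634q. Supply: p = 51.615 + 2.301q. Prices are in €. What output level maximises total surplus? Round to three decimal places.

Social marginal benefit = demand − MEC = 74.765 - 4.115q.
Set SMB = MC: 74.765 - 4.115q = 51.615 + 2.301q → q* = 3.6082.

q* = 3.608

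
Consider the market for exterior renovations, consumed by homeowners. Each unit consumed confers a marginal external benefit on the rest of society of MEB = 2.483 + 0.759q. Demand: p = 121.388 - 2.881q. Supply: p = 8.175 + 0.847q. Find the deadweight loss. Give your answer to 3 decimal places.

Market equilibrium (private): 8.175 + 0.847q = 121.388 - 2.881q → q_m = 30.3683.
Social marginal benefit = demand + MEB = 123.871 - 2.122q.
Set SMB = MC: 123.871 - 2.122q = 8.175 + 0.847q → q* = 38.9680.
The welfare-loss triangle has base |q_m − q*| and height MEB(q_m) (the vertical gap between SMB and MC is zero at q* and MEB at q_m).
DWL = ½ × 8.5997 × 25.5325 = 109.7859.

DWL = 109.786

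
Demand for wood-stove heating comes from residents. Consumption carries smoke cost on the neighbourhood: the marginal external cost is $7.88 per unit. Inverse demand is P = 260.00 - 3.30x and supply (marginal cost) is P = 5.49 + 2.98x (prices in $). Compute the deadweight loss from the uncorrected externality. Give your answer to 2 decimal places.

Market equilibrium (private): 5.49 + 2.98x = 260.00 - 3.30x → x_m = 40.5271.
Social marginal benefit = demand − MEC = 252.12 - 3.30x.
Set SMB = MC: 252.12 - 3.30x = 5.49 + 2.98x → x* = 39.2723.
The welfare-loss triangle has base |x_m − x*| and height MEC(x_m) (the vertical gap between SMB and MC is zero at x* and MEC at x_m).
DWL = ½ × 1.2548 × 7.8800 = 4.9439.

DWL = $4.94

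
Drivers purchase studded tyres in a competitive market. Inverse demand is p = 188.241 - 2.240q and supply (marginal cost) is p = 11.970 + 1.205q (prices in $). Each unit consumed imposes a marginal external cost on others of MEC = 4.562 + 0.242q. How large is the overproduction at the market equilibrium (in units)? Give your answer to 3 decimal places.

Market equilibrium (private): 11.970 + 1.205q = 188.241 - 2.240q → q_m = 51.1672.
Social marginal benefit = demand − MEC = 183.679 - 2.482q.
Set SMB = MC: 183.679 - 2.482q = 11.970 + 1.205q → q* = 46.5715.
Gap = |51.1672 − 46.5715| = 4.5957.

4.596 units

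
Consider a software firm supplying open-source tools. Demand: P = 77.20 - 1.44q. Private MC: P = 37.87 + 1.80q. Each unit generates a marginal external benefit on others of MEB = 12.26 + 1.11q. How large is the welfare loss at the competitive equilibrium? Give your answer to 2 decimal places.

DWL = 155.46

Market equilibrium (private): 37.87 + 1.80q = 77.20 - 1.44q → q_m = 12.1389.
Social marginal cost = private MC − MEB = 25.61 + 0.69q.
Set SMC = demand: 25.61 + 0.69q = 77.20 - 1.44q → q* = 24.2207.
The welfare-loss triangle has base |q_m − q*| and height MEB(q_m) (the vertical gap between SMC and demand is zero at q* and MEB at q_m).
DWL = ½ × 12.0818 × 25.7342 = 155.4577.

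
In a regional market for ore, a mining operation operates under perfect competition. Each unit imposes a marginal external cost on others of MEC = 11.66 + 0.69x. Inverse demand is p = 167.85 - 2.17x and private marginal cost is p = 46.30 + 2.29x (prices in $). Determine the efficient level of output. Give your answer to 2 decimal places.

Social marginal cost = private MC + MEC = 57.96 + 2.98x.
Set SMC = demand: 57.96 + 2.98x = 167.85 - 2.17x → x* = 21.3379.

x* = 21.34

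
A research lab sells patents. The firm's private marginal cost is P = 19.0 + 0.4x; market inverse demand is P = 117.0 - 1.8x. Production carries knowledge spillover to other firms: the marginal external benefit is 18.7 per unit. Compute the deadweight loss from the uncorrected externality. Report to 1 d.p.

Market equilibrium (private): 19.0 + 0.4x = 117.0 - 1.8x → x_m = 44.5455.
Social marginal cost = private MC − MEB = 0.3 + 0.4x.
Set SMC = demand: 0.3 + 0.4x = 117.0 - 1.8x → x* = 53.0455.
Between x* and x_m the wedge demand − SMC runs linearly from 0 to MEB(x_m), so the loss is a triangle.
DWL = ½ × 8.5000 × 18.7000 = 79.4750.

DWL = 79.5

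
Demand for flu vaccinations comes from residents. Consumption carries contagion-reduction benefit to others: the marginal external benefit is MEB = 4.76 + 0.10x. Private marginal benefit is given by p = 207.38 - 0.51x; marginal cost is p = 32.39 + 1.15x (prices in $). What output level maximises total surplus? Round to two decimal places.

Social marginal benefit = demand + MEB = 212.14 - 0.41x.
Set SMB = MC: 212.14 - 0.41x = 32.39 + 1.15x → x* = 115.2244.

x* = 115.22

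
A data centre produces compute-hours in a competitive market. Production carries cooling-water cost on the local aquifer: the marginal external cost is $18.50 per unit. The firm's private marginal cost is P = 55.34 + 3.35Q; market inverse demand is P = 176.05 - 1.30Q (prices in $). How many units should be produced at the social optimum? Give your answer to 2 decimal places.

Social marginal cost = private MC + MEC = 73.84 + 3.35Q.
Set SMC = demand: 73.84 + 3.35Q = 176.05 - 1.30Q → Q* = 21.9806.

Q* = 21.98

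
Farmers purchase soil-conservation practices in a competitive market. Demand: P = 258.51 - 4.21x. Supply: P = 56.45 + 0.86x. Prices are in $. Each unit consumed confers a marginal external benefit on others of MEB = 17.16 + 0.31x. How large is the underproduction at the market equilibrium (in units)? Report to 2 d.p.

Market equilibrium (private): 56.45 + 0.86x = 258.51 - 4.21x → x_m = 39.8540.
Social marginal benefit = demand + MEB = 275.67 - 3.90x.
Set SMB = MC: 275.67 - 3.90x = 56.45 + 0.86x → x* = 46.0546.
Gap = |39.8540 − 46.0546| = 6.2006.

6.20 units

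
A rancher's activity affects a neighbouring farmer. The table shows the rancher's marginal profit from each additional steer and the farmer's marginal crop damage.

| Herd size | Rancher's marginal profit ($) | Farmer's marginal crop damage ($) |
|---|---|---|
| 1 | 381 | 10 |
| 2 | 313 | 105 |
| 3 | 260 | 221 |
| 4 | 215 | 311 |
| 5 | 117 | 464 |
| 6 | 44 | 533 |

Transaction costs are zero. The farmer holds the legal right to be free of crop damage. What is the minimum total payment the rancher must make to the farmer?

Efficient level: marginal profit ≥ marginal crop damage through level 3, so k* = 3.
With the farmer holding the right, the rancher must at least compensate total damage at k*: 10 + 105 + 221 = 336.

$336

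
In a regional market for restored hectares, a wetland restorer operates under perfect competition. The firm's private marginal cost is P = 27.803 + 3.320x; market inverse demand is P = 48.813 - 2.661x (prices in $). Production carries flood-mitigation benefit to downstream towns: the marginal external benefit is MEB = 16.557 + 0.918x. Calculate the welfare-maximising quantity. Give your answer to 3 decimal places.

Social marginal cost = private MC − MEB = 11.246 + 2.402x.
Set SMC = demand: 11.246 + 2.402x = 48.813 - 2.661x → x* = 7.4199.

x* = 7.420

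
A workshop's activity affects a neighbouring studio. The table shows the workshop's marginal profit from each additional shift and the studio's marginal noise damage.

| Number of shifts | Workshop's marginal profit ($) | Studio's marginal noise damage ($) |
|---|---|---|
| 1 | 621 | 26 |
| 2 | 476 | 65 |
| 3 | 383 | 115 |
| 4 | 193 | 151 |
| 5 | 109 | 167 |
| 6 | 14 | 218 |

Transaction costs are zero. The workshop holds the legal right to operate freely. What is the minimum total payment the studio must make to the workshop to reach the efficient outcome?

Left alone the workshop would choose level 6 (marginal profit stays positive).
Efficient level: k* = 4 (marginal profit ≥ marginal noise damage through 4).
The studio must at least cover the workshop's forgone profit from cutting 6→4: 109 + 14 = 123.

$123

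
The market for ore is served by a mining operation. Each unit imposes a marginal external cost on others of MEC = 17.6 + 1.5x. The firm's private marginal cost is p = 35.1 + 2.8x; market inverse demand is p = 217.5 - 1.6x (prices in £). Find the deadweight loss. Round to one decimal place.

DWL = £539.4

Market equilibrium (private): 35.1 + 2.8x = 217.5 - 1.6x → x_m = 41.4545.
Social marginal cost = private MC + MEC = 52.7 + 4.3x.
Set SMC = demand: 52.7 + 4.3x = 217.5 - 1.6x → x* = 27.9322.
Height of the DWL triangle at x_m is SMC(x_m) − demand(x_m) = MEC(x_m) = 79.7818.
DWL = ½ × 13.5223 × 79.7818 = 539.4167.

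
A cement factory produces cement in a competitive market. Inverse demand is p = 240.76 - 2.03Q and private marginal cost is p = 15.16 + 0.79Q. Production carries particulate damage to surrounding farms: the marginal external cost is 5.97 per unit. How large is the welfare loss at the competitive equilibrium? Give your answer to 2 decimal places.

Market equilibrium (private): 15.16 + 0.79Q = 240.76 - 2.03Q → Q_m = 80.0000.
Social marginal cost = private MC + MEC = 21.13 + 0.79Q.
Set SMC = demand: 21.13 + 0.79Q = 240.76 - 2.03Q → Q* = 77.8830.
Height of the DWL triangle at Q_m is SMC(Q_m) − demand(Q_m) = MEC(Q_m) = 5.9700.
DWL = ½ × 2.1170 × 5.9700 = 6.3192.

DWL = 6.32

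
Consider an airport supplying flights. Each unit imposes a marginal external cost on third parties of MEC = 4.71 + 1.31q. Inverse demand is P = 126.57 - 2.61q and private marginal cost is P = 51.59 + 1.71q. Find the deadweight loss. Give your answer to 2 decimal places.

Market equilibrium (private): 51.59 + 1.71q = 126.57 - 2.61q → q_m = 17.3565.
Social marginal cost = private MC + MEC = 56.30 + 3.02q.
Set SMC = demand: 56.30 + 3.02q = 126.57 - 2.61q → q* = 12.4813.
The loss is the area between SMC and demand from q* to q_m; with linear curves that's a triangle of height MEC(q_m).
DWL = ½ × 4.8752 × 27.4470 = 66.9048.

DWL = 66.90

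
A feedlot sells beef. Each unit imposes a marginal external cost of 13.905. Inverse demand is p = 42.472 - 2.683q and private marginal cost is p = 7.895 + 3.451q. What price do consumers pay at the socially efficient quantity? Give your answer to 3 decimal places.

P = 33.430

Social marginal cost = private MC + MEC = 21.800 + 3.451q.
Set SMC = demand: 21.800 + 3.451q = 42.472 - 2.683q → q* = 3.3701.
Consumer price on the demand curve at q*: 42.472 − 2.683×3.3701 = 33.4300.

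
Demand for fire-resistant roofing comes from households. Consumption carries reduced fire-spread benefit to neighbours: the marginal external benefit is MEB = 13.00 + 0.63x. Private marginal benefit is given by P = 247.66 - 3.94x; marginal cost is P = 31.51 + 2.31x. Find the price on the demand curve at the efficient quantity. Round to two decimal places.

P = 87.01

Social marginal benefit = demand + MEB = 260.66 - 3.31x.
Set SMB = MC: 260.66 - 3.31x = 31.51 + 2.31x → x* = 40.7740.
Consumer price on the demand curve at x*: 247.66 − 3.94×40.7740 = 87.0104.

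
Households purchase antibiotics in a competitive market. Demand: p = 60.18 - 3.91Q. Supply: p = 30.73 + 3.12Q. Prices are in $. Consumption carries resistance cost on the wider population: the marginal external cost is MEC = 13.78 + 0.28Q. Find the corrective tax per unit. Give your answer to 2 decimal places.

Social marginal benefit = demand − MEC = 46.40 - 4.19Q.
Set SMB = MC: 46.40 - 4.19Q = 30.73 + 3.12Q → Q* = 2.1436.
The Pigouvian tax equals MEC at Q*: 13.78 + 0.28×2.1436 = 14.3802.

tax = $14.38 per unit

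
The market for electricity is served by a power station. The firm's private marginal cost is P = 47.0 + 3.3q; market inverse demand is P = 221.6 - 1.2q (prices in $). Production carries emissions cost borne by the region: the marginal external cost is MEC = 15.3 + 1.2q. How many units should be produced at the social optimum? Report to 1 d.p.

Social marginal cost = private MC + MEC = 62.3 + 4.5q.
Set SMC = demand: 62.3 + 4.5q = 221.6 - 1.2q → q* = 27.9474.

q* = 27.9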